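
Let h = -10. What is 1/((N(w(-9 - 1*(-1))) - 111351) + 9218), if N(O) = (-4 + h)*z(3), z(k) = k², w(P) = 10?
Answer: -1/102259 ≈ -9.7791e-6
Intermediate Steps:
N(O) = -126 (N(O) = (-4 - 10)*3² = -14*9 = -126)
1/((N(w(-9 - 1*(-1))) - 111351) + 9218) = 1/((-126 - 111351) + 9218) = 1/(-111477 + 9218) = 1/(-102259) = -1/102259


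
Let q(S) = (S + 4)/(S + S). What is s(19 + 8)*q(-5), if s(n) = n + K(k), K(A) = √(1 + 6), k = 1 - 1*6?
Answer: 27/10 + √7/10 ≈ 2.9646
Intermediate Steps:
q(S) = (4 + S)/(2*S) (q(S) = (4 + S)/((2*S)) = (4 + S)*(1/(2*S)) = (4 + S)/(2*S))
k = -5 (k = 1 - 6 = -5)
K(A) = √7
s(n) = n + √7
s(19 + 8)*q(-5) = ((19 + 8) + √7)*((½)*(4 - 5)/(-5)) = (27 + √7)*((½)*(-⅕)*(-1)) = (27 + √7)*(⅒) = 27/10 + √7/10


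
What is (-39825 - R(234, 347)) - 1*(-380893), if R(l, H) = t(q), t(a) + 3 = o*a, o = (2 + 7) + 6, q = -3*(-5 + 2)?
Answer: 340936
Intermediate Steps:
q = 9 (q = -3*(-3) = 9)
o = 15 (o = 9 + 6 = 15)
t(a) = -3 + 15*a
R(l, H) = 132 (R(l, H) = -3 + 15*9 = -3 + 135 = 132)
(-39825 - R(234, 347)) - 1*(-380893) = (-39825 - 1*132) - 1*(-380893) = (-39825 - 132) + 380893 = -39957 + 380893 = 340936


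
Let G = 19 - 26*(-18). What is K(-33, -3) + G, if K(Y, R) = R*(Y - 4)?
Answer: 598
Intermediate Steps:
K(Y, R) = R*(-4 + Y)
G = 487 (G = 19 + 468 = 487)
K(-33, -3) + G = -3*(-4 - 33) + 487 = -3*(-37) + 487 = 111 + 487 = 598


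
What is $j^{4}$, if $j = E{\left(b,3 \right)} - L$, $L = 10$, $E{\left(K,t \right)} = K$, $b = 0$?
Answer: $10000$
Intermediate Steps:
$j = -10$ ($j = 0 - 10 = -10$)
$j^{4} = \left(-10\right)^{4} = 10000$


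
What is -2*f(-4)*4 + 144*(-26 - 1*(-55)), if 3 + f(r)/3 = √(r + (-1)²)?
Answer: 4248 - 24*I*√3 ≈ 4248.0 - 41.569*I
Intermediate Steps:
f(r) = -9 + 3*√(1 + r) (f(r) = -9 + 3*√(r + (-1)²) = -9 + 3*√(r + 1) = -9 + 3*√(1 + r))
-2*f(-4)*4 + 144*(-26 - 1*(-55)) = -2*(-9 + 3*√(1 - 4))*4 + 144*(-26 - 1*(-55)) = -2*(-9 + 3*√(-3))*4 + 144*(-26 + 55) = -2*(-9 + 3*(I*√3))*4 + 144*29 = -2*(-9 + 3*I*√3)*4 + 4176 = (18 - 6*I*√3)*4 + 4176 = (72 - 24*I*√3) + 4176 = 4248 - 24*I*√3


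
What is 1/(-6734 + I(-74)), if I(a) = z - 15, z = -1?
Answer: -1/6750 ≈ -0.00014815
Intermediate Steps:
I(a) = -16 (I(a) = -1 - 15 = -16)
1/(-6734 + I(-74)) = 1/(-6734 - 16) = 1/(-6750) = -1/6750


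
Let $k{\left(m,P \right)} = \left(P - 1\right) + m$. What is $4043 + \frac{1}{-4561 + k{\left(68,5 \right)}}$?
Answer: $\frac{18149026}{4489} \approx 4043.0$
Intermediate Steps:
$k{\left(m,P \right)} = -1 + P + m$ ($k{\left(m,P \right)} = \left(-1 + P\right) + m = -1 + P + m$)
$4043 + \frac{1}{-4561 + k{\left(68,5 \right)}} = 4043 + \frac{1}{-4561 + \left(-1 + 5 + 68\right)} = 4043 + \frac{1}{-4561 + 72} = 4043 + \frac{1}{-4489} = 4043 - \frac{1}{4489} = \frac{18149026}{4489}$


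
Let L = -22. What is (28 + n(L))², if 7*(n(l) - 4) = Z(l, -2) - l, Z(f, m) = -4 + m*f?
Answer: 81796/49 ≈ 1669.3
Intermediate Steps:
Z(f, m) = -4 + f*m
n(l) = 24/7 - 3*l/7 (n(l) = 4 + ((-4 + l*(-2)) - l)/7 = 4 + ((-4 - 2*l) - l)/7 = 4 + (-4 - 3*l)/7 = 4 + (-4/7 - 3*l/7) = 24/7 - 3*l/7)
(28 + n(L))² = (28 + (24/7 - 3/7*(-22)))² = (28 + (24/7 + 66/7))² = (28 + 90/7)² = (286/7)² = 81796/49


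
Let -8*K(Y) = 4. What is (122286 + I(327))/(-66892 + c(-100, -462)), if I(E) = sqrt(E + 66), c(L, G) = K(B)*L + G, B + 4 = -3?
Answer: -61143/33652 - sqrt(393)/67304 ≈ -1.8172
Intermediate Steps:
B = -7 (B = -4 - 3 = -7)
K(Y) = -1/2 (K(Y) = -1/8*4 = -1/2)
c(L, G) = G - L/2 (c(L, G) = -L/2 + G = G - L/2)
I(E) = sqrt(66 + E)
(122286 + I(327))/(-66892 + c(-100, -462)) = (122286 + sqrt(66 + 327))/(-66892 + (-462 - 1/2*(-100))) = (122286 + sqrt(393))/(-66892 + (-462 + 50)) = (122286 + sqrt(393))/(-66892 - 412) = (122286 + sqrt(393))/(-67304) = (122286 + sqrt(393))*(-1/67304) = -61143/33652 - sqrt(393)/67304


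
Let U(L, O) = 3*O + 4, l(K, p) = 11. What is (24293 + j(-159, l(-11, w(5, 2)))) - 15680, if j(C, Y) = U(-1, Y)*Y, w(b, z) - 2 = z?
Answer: 9020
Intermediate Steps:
w(b, z) = 2 + z
U(L, O) = 4 + 3*O
j(C, Y) = Y*(4 + 3*Y) (j(C, Y) = (4 + 3*Y)*Y = Y*(4 + 3*Y))
(24293 + j(-159, l(-11, w(5, 2)))) - 15680 = (24293 + 11*(4 + 3*11)) - 15680 = (24293 + 11*(4 + 33)) - 15680 = (24293 + 11*37) - 15680 = (24293 + 407) - 15680 = 24700 - 15680 = 9020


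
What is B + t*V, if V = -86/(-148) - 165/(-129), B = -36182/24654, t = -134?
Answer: -4917338152/19612257 ≈ -250.73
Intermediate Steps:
B = -18091/12327 (B = -36182*1/24654 = -18091/12327 ≈ -1.4676)
V = 5919/3182 (V = -86*(-1/148) - 165*(-1/129) = 43/74 + 55/43 = 5919/3182 ≈ 1.8602)
B + t*V = -18091/12327 - 134*5919/3182 = -18091/12327 - 396573/1591 = -4917338152/19612257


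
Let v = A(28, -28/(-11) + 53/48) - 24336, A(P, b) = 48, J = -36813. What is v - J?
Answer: 12525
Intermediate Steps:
v = -24288 (v = 48 - 24336 = -24288)
v - J = -24288 - 1*(-36813) = -24288 + 36813 = 12525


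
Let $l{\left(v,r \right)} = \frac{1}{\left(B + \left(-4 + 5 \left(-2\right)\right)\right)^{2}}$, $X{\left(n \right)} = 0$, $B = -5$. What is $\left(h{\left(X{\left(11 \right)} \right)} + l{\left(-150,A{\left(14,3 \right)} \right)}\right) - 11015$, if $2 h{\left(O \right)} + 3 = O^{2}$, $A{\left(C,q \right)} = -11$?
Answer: $- \frac{7953911}{722} \approx -11017.0$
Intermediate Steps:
$l{\left(v,r \right)} = \frac{1}{361}$ ($l{\left(v,r \right)} = \frac{1}{\left(-5 + \left(-4 + 5 \left(-2\right)\right)\right)^{2}} = \frac{1}{\left(-5 - 14\right)^{2}} = \frac{1}{\left(-19\right)^{2}} = \frac{1}{361}$)
$h{\left(O \right)} = - \frac{3}{2} + \frac{O^{2}}{2}$
$\left(h{\left(X{\left(11 \right)} \right)} + l{\left(-150,A{\left(14,3 \right)} \right)}\right) - 11015 = \left(\left(- \frac{3}{2} + \frac{0^{2}}{2}\right) + \frac{1}{361}\right) - 11015 = \left(\left(- \frac{3}{2} + \frac{1}{2} \cdot 0\right) + \frac{1}{361}\right) - 11015 = \left(\left(- \frac{3}{2} + 0\right) + \frac{1}{361}\right) - 11015 = \left(- \frac{3}{2} + \frac{1}{361}\right) - 11015 = - \frac{1081}{722} - 11015 = - \frac{7953911}{722}$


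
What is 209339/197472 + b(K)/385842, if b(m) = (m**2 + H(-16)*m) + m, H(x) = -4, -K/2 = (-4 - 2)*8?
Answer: 13755801409/12698831904 ≈ 1.0832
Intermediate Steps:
K = 96 (K = -2*(-4 - 2)*8 = -(-12)*8 = -2*(-48) = 96)
b(m) = m**2 - 3*m (b(m) = (m**2 - 4*m) + m = m**2 - 3*m)
209339/197472 + b(K)/385842 = 209339/197472 + (96*(-3 + 96))/385842 = 209339*(1/197472) + (96*93)*(1/385842) = 209339/197472 + 8928*(1/385842) = 209339/197472 + 1488/64307 = 13755801409/12698831904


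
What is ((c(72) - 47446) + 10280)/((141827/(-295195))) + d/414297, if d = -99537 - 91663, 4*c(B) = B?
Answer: 4543113954164020/58758500619 ≈ 77318.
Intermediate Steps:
c(B) = B/4
d = -191200
((c(72) - 47446) + 10280)/((141827/(-295195))) + d/414297 = (((¼)*72 - 47446) + 10280)/((141827/(-295195))) - 191200/414297 = ((18 - 47446) + 10280)/((141827*(-1/295195))) - 191200*1/414297 = (-47428 + 10280)/(-141827/295195) - 191200/414297 = -37148*(-295195/141827) - 191200/414297 = 10965903860/141827 - 191200/414297 = 4543113954164020/58758500619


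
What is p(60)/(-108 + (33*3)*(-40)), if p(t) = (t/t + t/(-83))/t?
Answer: -23/20258640 ≈ -1.1353e-6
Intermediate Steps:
p(t) = (1 - t/83)/t (p(t) = (1 + t*(-1/83))/t = (1 - t/83)/t)
p(60)/(-108 + (33*3)*(-40)) = ((1/83)*(83 - 1*60)/60)/(-108 + (33*3)*(-40)) = ((1/83)*(1/60)*(83 - 60))/(-108 + 99*(-40)) = ((1/83)*(1/60)*23)/(-108 - 3960) = (23/4980)/(-4068) = (23/4980)*(-1/4068) = -23/20258640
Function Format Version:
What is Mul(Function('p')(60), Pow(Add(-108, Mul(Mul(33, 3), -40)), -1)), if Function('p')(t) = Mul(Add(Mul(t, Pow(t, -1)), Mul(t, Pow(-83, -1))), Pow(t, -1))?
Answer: Rational(-23, 20258640) ≈ -1.1353e-6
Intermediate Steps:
Function('p')(t) = Mul(Pow(t, -1), Add(1, Mul(Rational(-1, 83), t))) (Function('p')(t) = Mul(Add(1, Mul(t, Rational(-1, 83))), Pow(t, -1)) = Mul(Add(1, Mul(Rational(-1, 83), t)), Pow(t, -1)) = Mul(Pow(t, -1), Add(1, Mul(Rational(-1, 83), t))))
Mul(Function('p')(60), Pow(Add(-108, Mul(Mul(33, 3), -40)), -1)) = Mul(Mul(Rational(1, 83), Pow(60, -1), Add(83, Mul(-1, 60))), Pow(Add(-108, Mul(Mul(33, 3), -40)), -1)) = Mul(Mul(Rational(1, 83), Rational(1, 60), Add(83, -60)), Pow(Add(-108, Mul(99, -40)), -1)) = Mul(Mul(Rational(1, 83), Rational(1, 60), 23), Pow(Add(-108, -3960), -1)) = Mul(Rational(23, 4980), Pow(-4068, -1)) = Mul(Rational(23, 4980), Rational(-1, 4068)) = Rational(-23, 20258640)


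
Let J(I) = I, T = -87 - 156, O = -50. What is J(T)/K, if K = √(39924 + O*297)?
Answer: -81*√2786/2786 ≈ -1.5346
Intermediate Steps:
T = -243
K = 3*√2786 (K = √(39924 - 50*297) = √(39924 - 14850) = √25074 = 3*√2786 ≈ 158.35)
J(T)/K = -243*√2786/8358 = -81*√2786/2786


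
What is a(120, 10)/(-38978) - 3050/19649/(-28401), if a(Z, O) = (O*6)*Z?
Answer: -2008925054950/10875860791761 ≈ -0.18471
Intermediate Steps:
a(Z, O) = 6*O*Z (a(Z, O) = (6*O)*Z = 6*O*Z)
a(120, 10)/(-38978) - 3050/19649/(-28401) = (6*10*120)/(-38978) - 3050/19649/(-28401) = 7200*(-1/38978) - 3050*1/19649*(-1/28401) = -3600/19489 - 3050/19649*(-1/28401) = -3600/19489 + 3050/558051249 = -2008925054950/10875860791761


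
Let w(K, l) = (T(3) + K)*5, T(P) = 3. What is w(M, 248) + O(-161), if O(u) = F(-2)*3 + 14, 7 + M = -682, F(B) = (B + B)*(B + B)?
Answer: -3368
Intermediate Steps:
F(B) = 4*B² (F(B) = (2*B)*(2*B) = 4*B²)
M = -689 (M = -7 - 682 = -689)
w(K, l) = 15 + 5*K (w(K, l) = (3 + K)*5 = 15 + 5*K)
O(u) = 62 (O(u) = (4*(-2)²)*3 + 14 = (4*4)*3 + 14 = 16*3 + 14 = 48 + 14 = 62)
w(M, 248) + O(-161) = (15 + 5*(-689)) + 62 = (15 - 3445) + 62 = -3430 + 62 = -3368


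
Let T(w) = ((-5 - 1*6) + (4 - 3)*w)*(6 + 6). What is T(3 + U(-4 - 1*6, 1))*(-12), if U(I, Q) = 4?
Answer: 576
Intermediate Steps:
T(w) = -132 + 12*w (T(w) = ((-5 - 6) + 1*w)*12 = (-11 + w)*12 = -132 + 12*w)
T(3 + U(-4 - 1*6, 1))*(-12) = (-132 + 12*(3 + 4))*(-12) = (-132 + 12*7)*(-12) = (-132 + 84)*(-12) = -48*(-12) = 576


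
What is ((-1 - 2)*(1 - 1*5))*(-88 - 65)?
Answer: -1836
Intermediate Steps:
((-1 - 2)*(1 - 1*5))*(-88 - 65) = -3*(1 - 5)*(-153) = -3*(-4)*(-153) = 12*(-153) = -1836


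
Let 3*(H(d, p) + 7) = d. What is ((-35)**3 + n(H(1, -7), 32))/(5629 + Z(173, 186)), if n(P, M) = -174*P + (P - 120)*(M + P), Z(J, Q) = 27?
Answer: -404315/50904 ≈ -7.9427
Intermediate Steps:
H(d, p) = -7 + d/3
n(P, M) = -174*P + (-120 + P)*(M + P)
((-35)**3 + n(H(1, -7), 32))/(5629 + Z(173, 186)) = ((-35)**3 + ((-7 + (1/3)*1)**2 - 294*(-7 + (1/3)*1) - 120*32 + 32*(-7 + (1/3)*1)))/(5629 + 27) = (-42875 + ((-7 + 1/3)**2 - 294*(-7 + 1/3) - 3840 + 32*(-7 + 1/3)))/5656 = (-42875 + ((-20/3)**2 - 294*(-20/3) - 3840 + 32*(-20/3)))*(1/5656) = (-42875 + (400/9 + 1960 - 3840 - 640/3))*(1/5656) = (-42875 - 18440/9)*(1/5656) = -404315/9*1/5656 = -404315/50904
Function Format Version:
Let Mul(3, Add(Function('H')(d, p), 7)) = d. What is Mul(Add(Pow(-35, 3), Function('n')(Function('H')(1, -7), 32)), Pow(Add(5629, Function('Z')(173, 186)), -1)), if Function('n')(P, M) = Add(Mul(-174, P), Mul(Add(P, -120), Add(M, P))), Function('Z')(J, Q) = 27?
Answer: Rational(-404315, 50904) ≈ -7.9427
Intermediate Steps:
Function('H')(d, p) = Add(-7, Mul(Rational(1, 3), d))
Function('n')(P, M) = Add(Mul(-174, P), Mul(Add(-120, P), Add(M, P)))
Mul(Add(Pow(-35, 3), Function('n')(Function('H')(1, -7), 32)), Pow(Add(5629, Function('Z')(173, 186)), -1)) = Mul(Add(Pow(-35, 3), Add(Pow(Add(-7, Mul(Rational(1, 3), 1)), 2), Mul(-294, Add(-7, Mul(Rational(1, 3), 1))), Mul(-120, 32), Mul(32, Add(-7, Mul(Rational(1, 3), 1))))), Pow(Add(5629, 27), -1)) = Mul(Add(-42875, Add(Pow(Add(-7, Rational(1, 3)), 2), Mul(-294, Add(-7, Rational(1, 3))), -3840, Mul(32, Add(-7, Rational(1, 3))))), Pow(5656, -1)) = Mul(Add(-42875, Add(Pow(Rational(-20, 3), 2), Mul(-294, Rational(-20, 3)), -3840, Mul(32, Rational(-20, 3)))), Rational(1, 5656)) = Mul(Add(-42875, Add(Rational(400, 9), 1960, -3840, Rational(-640, 3))), Rational(1, 5656)) = Mul(Add(-42875, Rational(-18440, 9)), Rational(1, 5656)) = Mul(Rational(-404315, 9), Rational(1, 5656)) = Rational(-404315, 50904)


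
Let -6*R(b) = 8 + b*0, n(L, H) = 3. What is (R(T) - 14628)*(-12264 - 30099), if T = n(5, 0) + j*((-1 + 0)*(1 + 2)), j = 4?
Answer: 619742448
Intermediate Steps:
T = -9 (T = 3 + 4*((-1 + 0)*(1 + 2)) = 3 + 4*(-1*3) = 3 + 4*(-3) = 3 - 12 = -9)
R(b) = -4/3 (R(b) = -(8 + b*0)/6 = -(8 + 0)/6 = -⅙*8 = -4/3)
(R(T) - 14628)*(-12264 - 30099) = (-4/3 - 14628)*(-12264 - 30099) = -43888/3*(-42363) = 619742448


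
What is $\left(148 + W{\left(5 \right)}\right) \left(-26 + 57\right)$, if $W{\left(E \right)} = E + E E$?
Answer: $5518$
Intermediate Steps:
$W{\left(E \right)} = E + E^{2}$
$\left(148 + W{\left(5 \right)}\right) \left(-26 + 57\right) = \left(148 + 5 \left(1 + 5\right)\right) \left(-26 + 57\right) = \left(148 + 5 \cdot 6\right) 31 = \left(148 + 30\right) 31 = 178 \cdot 31 = 5518$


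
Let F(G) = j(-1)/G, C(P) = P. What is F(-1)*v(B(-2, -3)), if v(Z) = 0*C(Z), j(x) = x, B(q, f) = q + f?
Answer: 0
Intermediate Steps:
B(q, f) = f + q
v(Z) = 0 (v(Z) = 0*Z = 0)
F(G) = -1/G
F(-1)*v(B(-2, -3)) = -1/(-1)*0 = -1*(-1)*0 = 1*0 = 0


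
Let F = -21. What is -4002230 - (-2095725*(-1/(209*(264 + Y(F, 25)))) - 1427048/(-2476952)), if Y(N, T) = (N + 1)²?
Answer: -171967236947827551/42967686344 ≈ -4.0022e+6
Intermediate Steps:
Y(N, T) = (1 + N)²
-4002230 - (-2095725*(-1/(209*(264 + Y(F, 25)))) - 1427048/(-2476952)) = -4002230 - (-2095725*(-1/(209*(264 + (1 - 21)²))) - 1427048/(-2476952)) = -4002230 - (-2095725*(-1/(209*(264 + (-20)²))) - 1427048*(-1/2476952)) = -4002230 - (-2095725*(-1/(209*(264 + 400))) + 178381/309619) = -4002230 - (-2095725/((-209*664)) + 178381/309619) = -4002230 - (-2095725/(-138776) + 178381/309619) = -4002230 - (-2095725*(-1/138776) + 178381/309619) = -4002230 - (2095725/138776 + 178381/309619) = -4002230 - 1*673631280431/42967686344 = -4002230 - 673631280431/42967686344 = -171967236947827551/42967686344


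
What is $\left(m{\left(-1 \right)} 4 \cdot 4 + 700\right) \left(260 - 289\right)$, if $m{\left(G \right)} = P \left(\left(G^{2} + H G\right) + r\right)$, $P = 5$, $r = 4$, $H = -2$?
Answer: $-36540$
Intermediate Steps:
$m{\left(G \right)} = 20 - 10 G + 5 G^{2}$ ($m{\left(G \right)} = 5 \left(\left(G^{2} - 2 G\right) + 4\right) = 5 \left(4 + G^{2} - 2 G\right) = 20 - 10 G + 5 G^{2}$)
$\left(m{\left(-1 \right)} 4 \cdot 4 + 700\right) \left(260 - 289\right) = \left(\left(20 - -10 + 5 \left(-1\right)^{2}\right) 4 \cdot 4 + 700\right) \left(260 - 289\right) = \left(\left(20 + 10 + 5 \cdot 1\right) 4 \cdot 4 + 700\right) \left(-29\right) = \left(\left(20 + 10 + 5\right) 4 \cdot 4 + 700\right) \left(-29\right) = \left(35 \cdot 4 \cdot 4 + 700\right) \left(-29\right) = \left(140 \cdot 4 + 700\right) \left(-29\right) = \left(560 + 700\right) \left(-29\right) = 1260 \left(-29\right) = -36540$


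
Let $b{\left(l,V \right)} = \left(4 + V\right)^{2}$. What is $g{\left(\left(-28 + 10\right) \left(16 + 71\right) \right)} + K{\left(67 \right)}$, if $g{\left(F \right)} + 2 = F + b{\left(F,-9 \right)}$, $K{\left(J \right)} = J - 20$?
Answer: $-1496$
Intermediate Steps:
$K{\left(J \right)} = -20 + J$
$g{\left(F \right)} = 23 + F$ ($g{\left(F \right)} = -2 + \left(F + \left(4 - 9\right)^{2}\right) = -2 + \left(F + \left(-5\right)^{2}\right) = -2 + \left(F + 25\right) = -2 + \left(25 + F\right) = 23 + F$)
$g{\left(\left(-28 + 10\right) \left(16 + 71\right) \right)} + K{\left(67 \right)} = \left(23 + \left(-28 + 10\right) \left(16 + 71\right)\right) + \left(-20 + 67\right) = \left(23 - 1566\right) + 47 = -1543 + 47 = -1496$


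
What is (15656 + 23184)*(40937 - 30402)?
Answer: 409179400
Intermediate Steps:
(15656 + 23184)*(40937 - 30402) = 38840*10535 = 409179400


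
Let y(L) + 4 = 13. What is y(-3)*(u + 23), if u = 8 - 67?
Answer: -324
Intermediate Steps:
u = -59
y(L) = 9 (y(L) = -4 + 13 = 9)
y(-3)*(u + 23) = 9*(-59 + 23) = 9*(-36) = -324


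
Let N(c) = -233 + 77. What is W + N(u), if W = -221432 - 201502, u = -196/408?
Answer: -423090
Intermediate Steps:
u = -49/102 (u = -196*1/408 = -49/102 ≈ -0.48039)
N(c) = -156
W = -422934
W + N(u) = -422934 - 156 = -423090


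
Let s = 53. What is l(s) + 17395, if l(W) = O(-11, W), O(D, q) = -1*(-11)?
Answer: 17406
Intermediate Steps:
O(D, q) = 11
l(W) = 11
l(s) + 17395 = 11 + 17395 = 17406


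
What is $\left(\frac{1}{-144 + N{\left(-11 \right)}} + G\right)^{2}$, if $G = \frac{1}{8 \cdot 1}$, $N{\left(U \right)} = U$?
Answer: $\frac{21609}{1537600} \approx 0.014054$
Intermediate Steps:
$G = \frac{1}{8} \approx 0.125$
$\left(\frac{1}{-144 + N{\left(-11 \right)}} + G\right)^{2} = \left(\frac{1}{-144 - 11} + \frac{1}{8}\right)^{2} = \left(\frac{1}{-155} + \frac{1}{8}\right)^{2} = \left(- \frac{1}{155} + \frac{1}{8}\right)^{2} = \left(\frac{147}{1240}\right)^{2} = \frac{21609}{1537600}$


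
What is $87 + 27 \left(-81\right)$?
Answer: $-2100$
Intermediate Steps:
$87 + 27 \left(-81\right) = 87 - 2187 = -2100$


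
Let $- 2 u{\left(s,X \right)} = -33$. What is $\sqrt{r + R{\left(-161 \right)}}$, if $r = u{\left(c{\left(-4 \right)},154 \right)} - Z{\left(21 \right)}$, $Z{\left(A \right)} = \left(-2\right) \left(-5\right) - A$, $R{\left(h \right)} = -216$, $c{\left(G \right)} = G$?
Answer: $\frac{i \sqrt{754}}{2} \approx 13.73 i$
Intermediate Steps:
$u{\left(s,X \right)} = \frac{33}{2}$ ($u{\left(s,X \right)} = \left(- \frac{1}{2}\right) \left(-33\right) = \frac{33}{2}$)
$Z{\left(A \right)} = 10 - A$
$r = \frac{55}{2}$ ($r = \frac{33}{2} - \left(10 - 21\right) = \frac{33}{2} - -11 = \frac{33}{2} + 11 = \frac{55}{2} \approx 27.5$)
$\sqrt{r + R{\left(-161 \right)}} = \sqrt{\frac{55}{2} - 216} = \sqrt{- \frac{377}{2}} = \frac{i \sqrt{754}}{2}$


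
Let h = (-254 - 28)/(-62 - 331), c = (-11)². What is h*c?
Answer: 11374/131 ≈ 86.824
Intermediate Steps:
c = 121
h = 94/131 (h = -282/(-393) = -282*(-1/393) = 94/131 ≈ 0.71756)
h*c = (94/131)*121 = 11374/131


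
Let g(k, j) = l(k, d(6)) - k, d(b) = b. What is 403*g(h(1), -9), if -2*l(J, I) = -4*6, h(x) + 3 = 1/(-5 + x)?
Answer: 24583/4 ≈ 6145.8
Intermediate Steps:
h(x) = -3 + 1/(-5 + x)
l(J, I) = 12 (l(J, I) = -(-2)*6 = -½*(-24) = 12)
g(k, j) = 12 - k
403*g(h(1), -9) = 403*(12 - (16 - 3*1)/(-5 + 1)) = 403*(12 - (16 - 3)/(-4)) = 403*(12 - (-1)*13/4) = 403*(12 - 1*(-13/4)) = 403*(12 + 13/4) = 403*(61/4) = 24583/4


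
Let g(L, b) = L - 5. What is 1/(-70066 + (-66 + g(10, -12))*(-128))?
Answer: -1/62258 ≈ -1.6062e-5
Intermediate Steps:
g(L, b) = -5 + L
1/(-70066 + (-66 + g(10, -12))*(-128)) = 1/(-70066 + (-66 + (-5 + 10))*(-128)) = 1/(-70066 + (-66 + 5)*(-128)) = 1/(-70066 - 61*(-128)) = 1/(-70066 + 7808) = 1/(-62258) = -1/62258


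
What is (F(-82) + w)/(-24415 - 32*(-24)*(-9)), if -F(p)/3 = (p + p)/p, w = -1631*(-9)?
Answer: -14673/31327 ≈ -0.46838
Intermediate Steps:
w = 14679
F(p) = -6 (F(p) = -3*(p + p)/p = -3*2*p/p = -3*2 = -6)
(F(-82) + w)/(-24415 - 32*(-24)*(-9)) = (-6 + 14679)/(-24415 - 32*(-24)*(-9)) = 14673/(-24415 + 768*(-9)) = 14673/(-24415 - 6912) = 14673/(-31327) = 14673*(-1/31327) = -14673/31327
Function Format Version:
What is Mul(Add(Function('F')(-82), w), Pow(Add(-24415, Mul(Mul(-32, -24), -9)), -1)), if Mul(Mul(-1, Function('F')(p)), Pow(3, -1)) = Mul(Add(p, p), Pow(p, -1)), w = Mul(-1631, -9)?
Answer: Rational(-14673, 31327) ≈ -0.46838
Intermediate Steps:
w = 14679
Function('F')(p) = -6 (Function('F')(p) = Mul(-3, Mul(Add(p, p), Pow(p, -1))) = Mul(-3, Mul(Mul(2, p), Pow(p, -1))) = Mul(-3, 2) = -6)
Mul(Add(Function('F')(-82), w), Pow(Add(-24415, Mul(Mul(-32, -24), -9)), -1)) = Mul(Add(-6, 14679), Pow(Add(-24415, Mul(Mul(-32, -24), -9)), -1)) = Mul(14673, Pow(Add(-24415, Mul(768, -9)), -1)) = Mul(14673, Pow(Add(-24415, -6912), -1)) = Mul(14673, Pow(-31327, -1)) = Mul(14673, Rational(-1, 31327)) = Rational(-14673, 31327)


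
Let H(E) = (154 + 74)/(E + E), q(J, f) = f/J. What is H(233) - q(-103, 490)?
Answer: 125912/23999 ≈ 5.2466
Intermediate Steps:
H(E) = 114/E (H(E) = 228/((2*E)) = 228*(1/(2*E)) = 114/E)
H(233) - q(-103, 490) = 114/233 - 490/(-103) = 114*(1/233) - 490*(-1)/103 = 114/233 - 1*(-490/103) = 114/233 + 490/103 = 125912/23999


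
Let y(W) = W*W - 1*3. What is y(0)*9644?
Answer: -28932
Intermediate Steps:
y(W) = -3 + W² (y(W) = W² - 3 = -3 + W²)
y(0)*9644 = (-3 + 0²)*9644 = (-3 + 0)*9644 = -3*9644 = -28932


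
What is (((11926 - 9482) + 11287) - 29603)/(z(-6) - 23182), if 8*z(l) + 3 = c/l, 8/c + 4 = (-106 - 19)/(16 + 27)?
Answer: 113135616/165243797 ≈ 0.68466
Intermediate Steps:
c = -344/297 (c = 8/(-4 + (-106 - 19)/(16 + 27)) = 8/(-4 - 125/43) = 8/(-297/43) = 8*(-43/297) = -344/297 ≈ -1.1582)
z(l) = -3/8 - 43/(297*l) (z(l) = -3/8 + (-344/(297*l))/8 = -3/8 - 43/(297*l))
(((11926 - 9482) + 11287) - 29603)/(z(-6) - 23182) = (((11926 - 9482) + 11287) - 29603)/((1/2376)*(-344 - 891*(-6))/(-6) - 23182) = ((2444 + 11287) - 29603)/((1/2376)*(-⅙)*(-344 + 5346) - 23182) = (13731 - 29603)/((1/2376)*(-⅙)*5002 - 23182) = -15872/(-2501/7128 - 23182) = -15872/(-165243797/7128) = -15872*(-7128/165243797) = 113135616/165243797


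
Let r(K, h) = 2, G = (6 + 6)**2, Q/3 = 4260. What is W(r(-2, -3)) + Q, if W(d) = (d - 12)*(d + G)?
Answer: 11320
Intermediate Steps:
Q = 12780 (Q = 3*4260 = 12780)
G = 144 (G = 12**2 = 144)
W(d) = (-12 + d)*(144 + d) (W(d) = (d - 12)*(d + 144) = (-12 + d)*(144 + d))
W(r(-2, -3)) + Q = (-1728 + 2**2 + 132*2) + 12780 = (-1728 + 4 + 264) + 12780 = -1460 + 12780 = 11320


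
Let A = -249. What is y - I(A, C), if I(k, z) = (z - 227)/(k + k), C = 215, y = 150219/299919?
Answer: 3956113/8297759 ≈ 0.47677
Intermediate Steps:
y = 50073/99973 (y = 150219*(1/299919) = 50073/99973 ≈ 0.50086)
I(k, z) = (-227 + z)/(2*k) (I(k, z) = (-227 + z)/((2*k)) = (-227 + z)*(1/(2*k)) = (-227 + z)/(2*k))
y - I(A, C) = 50073/99973 - (-227 + 215)/(2*(-249)) = 50073/99973 - (-1)*(-12)/(2*249) = 50073/99973 - 1*2/83 = 50073/99973 - 2/83 = 3956113/8297759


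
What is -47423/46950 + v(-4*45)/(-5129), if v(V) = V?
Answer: -234781567/240806550 ≈ -0.97498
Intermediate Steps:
-47423/46950 + v(-4*45)/(-5129) = -47423/46950 - 4*45/(-5129) = -47423*1/46950 - 180*(-1/5129) = -47423/46950 + 180/5129 = -234781567/240806550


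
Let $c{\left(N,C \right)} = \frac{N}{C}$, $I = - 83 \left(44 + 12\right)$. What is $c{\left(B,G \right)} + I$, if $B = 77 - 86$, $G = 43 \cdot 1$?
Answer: $- \frac{199873}{43} \approx -4648.2$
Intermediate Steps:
$G = 43$
$B = -9$ ($B = 77 - 86 = -9$)
$I = -4648$ ($I = \left(-83\right) 56 = -4648$)
$c{\left(B,G \right)} + I = - \frac{9}{43} - 4648 = - \frac{199873}{43}$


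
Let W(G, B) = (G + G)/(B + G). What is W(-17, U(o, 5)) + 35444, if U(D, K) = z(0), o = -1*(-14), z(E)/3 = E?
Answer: 35446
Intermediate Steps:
z(E) = 3*E
o = 14
U(D, K) = 0 (U(D, K) = 3*0 = 0)
W(G, B) = 2*G/(B + G) (W(G, B) = (2*G)/(B + G) = 2*G/(B + G))
W(-17, U(o, 5)) + 35444 = 2*(-17)/(0 - 17) + 35444 = 2*(-17)/(-17) + 35444 = 2*(-17)*(-1/17) + 35444 = 2 + 35444 = 35446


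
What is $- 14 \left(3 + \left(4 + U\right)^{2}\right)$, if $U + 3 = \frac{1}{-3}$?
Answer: $- \frac{434}{9} \approx -48.222$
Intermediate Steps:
$U = - \frac{10}{3}$ ($U = -3 + \frac{1}{-3} = -3 - \frac{1}{3} = - \frac{10}{3} \approx -3.3333$)
$- 14 \left(3 + \left(4 + U\right)^{2}\right) = - 14 \left(3 + \left(4 - \frac{10}{3}\right)^{2}\right) = - 14 \left(3 + \left(\frac{2}{3}\right)^{2}\right) = - 14 \left(3 + \frac{4}{9}\right) = \left(-14\right) \frac{31}{9} = - \frac{434}{9}$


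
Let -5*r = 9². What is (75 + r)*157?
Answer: 46158/5 ≈ 9231.6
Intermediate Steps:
r = -81/5 (r = -⅕*9² = -⅕*81 = -81/5 ≈ -16.200)
(75 + r)*157 = (75 - 81/5)*157 = (294/5)*157 = 46158/5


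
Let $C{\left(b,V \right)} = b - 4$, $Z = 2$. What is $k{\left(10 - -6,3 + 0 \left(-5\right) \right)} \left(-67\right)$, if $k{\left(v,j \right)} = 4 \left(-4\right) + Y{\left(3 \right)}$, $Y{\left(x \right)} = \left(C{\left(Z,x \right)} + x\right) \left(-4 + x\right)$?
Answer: $1139$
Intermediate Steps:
$C{\left(b,V \right)} = -4 + b$ ($C{\left(b,V \right)} = b - 4 = -4 + b$)
$Y{\left(x \right)} = \left(-4 + x\right) \left(-2 + x\right)$ ($Y{\left(x \right)} = \left(\left(-4 + 2\right) + x\right) \left(-4 + x\right) = \left(-2 + x\right) \left(-4 + x\right) = \left(-4 + x\right) \left(-2 + x\right)$)
$k{\left(v,j \right)} = -17$ ($k{\left(v,j \right)} = 4 \left(-4\right) + \left(8 + 3^{2} - 18\right) = -16 + \left(8 + 9 - 18\right) = -16 - 1 = -17$)
$k{\left(10 - -6,3 + 0 \left(-5\right) \right)} \left(-67\right) = \left(-17\right) \left(-67\right) = 1139$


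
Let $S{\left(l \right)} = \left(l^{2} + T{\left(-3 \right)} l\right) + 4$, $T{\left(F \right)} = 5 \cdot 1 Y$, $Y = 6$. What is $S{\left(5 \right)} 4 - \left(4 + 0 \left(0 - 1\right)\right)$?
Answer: $712$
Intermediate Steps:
$T{\left(F \right)} = 30$ ($T{\left(F \right)} = 5 \cdot 1 \cdot 6 = 5 \cdot 6 = 30$)
$S{\left(l \right)} = 4 + l^{2} + 30 l$ ($S{\left(l \right)} = \left(l^{2} + 30 l\right) + 4 = 4 + l^{2} + 30 l$)
$S{\left(5 \right)} 4 - \left(4 + 0 \left(0 - 1\right)\right) = \left(4 + 5^{2} + 30 \cdot 5\right) 4 - \left(4 + 0 \left(0 - 1\right)\right) = \left(4 + 25 + 150\right) 4 + \left(\left(0 \left(-1\right) + 0\right) - 4\right) = 179 \cdot 4 + \left(\left(0 + 0\right) - 4\right) = 716 + \left(0 - 4\right) = 716 - 4 = 712$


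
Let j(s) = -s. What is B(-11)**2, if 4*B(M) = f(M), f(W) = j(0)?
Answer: 0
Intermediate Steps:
f(W) = 0 (f(W) = -1*0 = 0)
B(M) = 0 (B(M) = (1/4)*0 = 0)
B(-11)**2 = 0**2 = 0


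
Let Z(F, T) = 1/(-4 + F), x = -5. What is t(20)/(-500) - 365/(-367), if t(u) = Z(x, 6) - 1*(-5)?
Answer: 406588/412875 ≈ 0.98477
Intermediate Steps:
t(u) = 44/9 (t(u) = 1/(-4 - 5) - 1*(-5) = 1/(-9) + 5 = -⅑ + 5 = 44/9)
t(20)/(-500) - 365/(-367) = (44/9)/(-500) - 365/(-367) = (44/9)*(-1/500) - 365*(-1/367) = -11/1125 + 365/367 = 406588/412875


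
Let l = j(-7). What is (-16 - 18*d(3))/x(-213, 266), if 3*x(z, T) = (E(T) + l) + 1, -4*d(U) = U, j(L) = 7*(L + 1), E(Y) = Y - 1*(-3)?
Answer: -5/152 ≈ -0.032895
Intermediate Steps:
E(Y) = 3 + Y (E(Y) = Y + 3 = 3 + Y)
j(L) = 7 + 7*L (j(L) = 7*(1 + L) = 7 + 7*L)
d(U) = -U/4
l = -42 (l = 7 + 7*(-7) = 7 - 49 = -42)
x(z, T) = -38/3 + T/3 (x(z, T) = (((3 + T) - 42) + 1)/3 = ((-39 + T) + 1)/3 = (-38 + T)/3 = -38/3 + T/3)
(-16 - 18*d(3))/x(-213, 266) = (-16 - (-9)*3/2)/(-38/3 + (⅓)*266) = (-16 - 18*(-¾))/(-38/3 + 266/3) = (-16 + 27/2)/76 = -5/2*1/76 = -5/152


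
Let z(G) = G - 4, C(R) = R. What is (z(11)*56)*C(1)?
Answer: 392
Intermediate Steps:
z(G) = -4 + G
(z(11)*56)*C(1) = ((-4 + 11)*56)*1 = (7*56)*1 = 392*1 = 392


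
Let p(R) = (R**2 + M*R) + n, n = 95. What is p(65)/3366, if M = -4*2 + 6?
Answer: 2095/1683 ≈ 1.2448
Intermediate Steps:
M = -2 (M = -8 + 6 = -2)
p(R) = 95 + R**2 - 2*R (p(R) = (R**2 - 2*R) + 95 = 95 + R**2 - 2*R)
p(65)/3366 = (95 + 65**2 - 2*65)/3366 = (95 + 4225 - 130)*(1/3366) = 4190*(1/3366) = 2095/1683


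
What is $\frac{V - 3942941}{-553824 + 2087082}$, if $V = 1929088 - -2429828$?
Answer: $\frac{415975}{1533258} \approx 0.2713$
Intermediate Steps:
$V = 4358916$ ($V = 1929088 + 2429828 = 4358916$)
$\frac{V - 3942941}{-553824 + 2087082} = \frac{4358916 - 3942941}{-553824 + 2087082} = \frac{415975}{1533258}$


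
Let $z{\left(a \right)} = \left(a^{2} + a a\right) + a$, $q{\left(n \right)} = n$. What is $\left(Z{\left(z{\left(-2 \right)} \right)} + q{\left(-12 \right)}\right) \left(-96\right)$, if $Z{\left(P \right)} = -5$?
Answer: $1632$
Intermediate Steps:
$z{\left(a \right)} = a + 2 a^{2}$ ($z{\left(a \right)} = \left(a^{2} + a^{2}\right) + a = 2 a^{2} + a = a + 2 a^{2}$)
$\left(Z{\left(z{\left(-2 \right)} \right)} + q{\left(-12 \right)}\right) \left(-96\right) = \left(-5 - 12\right) \left(-96\right) = \left(-17\right) \left(-96\right) = 1632$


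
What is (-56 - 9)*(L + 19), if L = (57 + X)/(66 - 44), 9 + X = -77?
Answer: -25285/22 ≈ -1149.3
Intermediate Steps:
X = -86 (X = -9 - 77 = -86)
L = -29/22 (L = (57 - 86)/(66 - 44) = -29/22 ≈ -1.3182)
(-56 - 9)*(L + 19) = (-56 - 9)*(-29/22 + 19) = -65*389/22 = -25285/22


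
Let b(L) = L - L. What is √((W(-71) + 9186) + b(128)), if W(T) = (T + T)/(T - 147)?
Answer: √109146605/109 ≈ 95.847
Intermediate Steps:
W(T) = 2*T/(-147 + T) (W(T) = (2*T)/(-147 + T) = 2*T/(-147 + T))
b(L) = 0
√((W(-71) + 9186) + b(128)) = √((2*(-71)/(-147 - 71) + 9186) + 0) = √((2*(-71)/(-218) + 9186) + 0) = √((2*(-71)*(-1/218) + 9186) + 0) = √((71/109 + 9186) + 0) = √(1001345/109 + 0) = √(1001345/109) = √109146605/109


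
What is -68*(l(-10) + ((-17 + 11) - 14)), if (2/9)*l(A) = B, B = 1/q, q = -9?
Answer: 1394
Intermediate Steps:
B = -⅑ (B = 1/(-9) = -⅑ ≈ -0.11111)
l(A) = -½ (l(A) = (9/2)*(-⅑) = -½)
-68*(l(-10) + ((-17 + 11) - 14)) = -68*(-½ + ((-17 + 11) - 14)) = -68*(-½ + (-6 - 14)) = -68*(-½ - 20) = -68*(-41/2) = 1394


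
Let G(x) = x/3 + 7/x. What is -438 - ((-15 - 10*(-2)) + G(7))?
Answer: -1339/3 ≈ -446.33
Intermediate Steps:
G(x) = 7/x + x/3 (G(x) = x*(⅓) + 7/x = x/3 + 7/x = 7/x + x/3)
-438 - ((-15 - 10*(-2)) + G(7)) = -438 - ((-15 - 10*(-2)) + (7/7 + (⅓)*7)) = -438 - ((-15 + 20) + (7*(⅐) + 7/3)) = -438 - (5 + (1 + 7/3)) = -438 - (5 + 10/3) = -438 - 1*25/3 = -438 - 25/3 = -1339/3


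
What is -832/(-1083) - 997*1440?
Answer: -1554840608/1083 ≈ -1.4357e+6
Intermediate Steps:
-832/(-1083) - 997*1440 = -832*(-1/1083) - 1435680 = 832/1083 - 1435680 = -1554840608/1083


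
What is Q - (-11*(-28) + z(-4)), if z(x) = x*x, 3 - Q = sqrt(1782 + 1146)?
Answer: -321 - 4*sqrt(183) ≈ -375.11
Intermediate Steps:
Q = 3 - 4*sqrt(183) (Q = 3 - sqrt(1782 + 1146) = 3 - sqrt(2928) = 3 - 4*sqrt(183) ≈ -51.111)
z(x) = x**2
Q - (-11*(-28) + z(-4)) = (3 - 4*sqrt(183)) - (-11*(-28) + (-4)**2) = (3 - 4*sqrt(183)) - (308 + 16) = (3 - 4*sqrt(183)) - 1*324 = (3 - 4*sqrt(183)) - 324 = -321 - 4*sqrt(183)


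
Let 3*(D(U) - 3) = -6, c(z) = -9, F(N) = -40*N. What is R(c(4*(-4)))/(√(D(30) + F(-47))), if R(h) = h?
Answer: -3*√209/209 ≈ -0.20751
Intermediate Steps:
D(U) = 1 (D(U) = 3 + (⅓)*(-6) = 3 - 2 = 1)
R(c(4*(-4)))/(√(D(30) + F(-47))) = -9/√(1 - 40*(-47)) = -9/√(1 + 1880) = -9*√209/627 = -3*√209/209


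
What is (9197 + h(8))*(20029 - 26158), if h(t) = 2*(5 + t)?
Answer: -56527767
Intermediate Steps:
h(t) = 10 + 2*t
(9197 + h(8))*(20029 - 26158) = (9197 + (10 + 2*8))*(20029 - 26158) = (9197 + (10 + 16))*(-6129) = (9197 + 26)*(-6129) = 9223*(-6129) = -56527767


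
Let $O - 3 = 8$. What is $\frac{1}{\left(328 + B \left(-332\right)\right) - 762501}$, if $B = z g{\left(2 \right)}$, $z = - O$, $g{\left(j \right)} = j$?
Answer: $- \frac{1}{754869} \approx -1.3247 \cdot 10^{-6}$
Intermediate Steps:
$O = 11$ ($O = 3 + 8 = 11$)
$z = -11$ ($z = \left(-1\right) 11 = -11$)
$B = -22$ ($B = \left(-11\right) 2 = -22$)
$\frac{1}{\left(328 + B \left(-332\right)\right) - 762501} = \frac{1}{\left(328 - -7304\right) - 762501} = \frac{1}{\left(328 + 7304\right) - 762501} = \frac{1}{7632 - 762501} = \frac{1}{-754869} = - \frac{1}{754869}$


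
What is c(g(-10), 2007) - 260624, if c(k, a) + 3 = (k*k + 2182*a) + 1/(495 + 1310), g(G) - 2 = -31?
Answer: 7435675841/1805 ≈ 4.1195e+6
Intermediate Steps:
g(G) = -29 (g(G) = 2 - 31 = -29)
c(k, a) = -5414/1805 + k**2 + 2182*a (c(k, a) = -3 + ((k*k + 2182*a) + 1/(495 + 1310)) = -3 + ((k**2 + 2182*a) + 1/1805) = -3 + (1/1805 + k**2 + 2182*a) = -5414/1805 + k**2 + 2182*a)
c(g(-10), 2007) - 260624 = (-5414/1805 + (-29)**2 + 2182*2007) - 260624 = (-5414/1805 + 841 + 4379274) - 260624 = 7906102161/1805 - 260624 = 7435675841/1805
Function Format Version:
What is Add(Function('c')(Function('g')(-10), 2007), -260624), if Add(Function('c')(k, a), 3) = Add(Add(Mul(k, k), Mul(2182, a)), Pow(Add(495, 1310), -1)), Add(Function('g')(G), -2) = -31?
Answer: Rational(7435675841, 1805) ≈ 4.1195e+6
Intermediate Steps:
Function('g')(G) = -29 (Function('g')(G) = Add(2, -31) = -29)
Function('c')(k, a) = Add(Rational(-5414, 1805), Pow(k, 2), Mul(2182, a)) (Function('c')(k, a) = Add(-3, Add(Add(Mul(k, k), Mul(2182, a)), Pow(Add(495, 1310), -1))) = Add(-3, Add(Add(Pow(k, 2), Mul(2182, a)), Pow(1805, -1))) = Add(-3, Add(Add(Pow(k, 2), Mul(2182, a)), Rational(1, 1805))) = Add(-3, Add(Rational(1, 1805), Pow(k, 2), Mul(2182, a))) = Add(Rational(-5414, 1805), Pow(k, 2), Mul(2182, a)))
Add(Function('c')(Function('g')(-10), 2007), -260624) = Add(Add(Rational(-5414, 1805), Pow(-29, 2), Mul(2182, 2007)), -260624) = Add(Add(Rational(-5414, 1805), 841, 4379274), -260624) = Add(Rational(7906102161, 1805), -260624) = Rational(7435675841, 1805)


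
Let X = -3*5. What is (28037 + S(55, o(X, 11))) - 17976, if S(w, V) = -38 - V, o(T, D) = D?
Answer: 10012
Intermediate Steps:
X = -15
(28037 + S(55, o(X, 11))) - 17976 = (28037 + (-38 - 1*11)) - 17976 = (28037 + (-38 - 11)) - 17976 = (28037 - 49) - 17976 = 27988 - 17976 = 10012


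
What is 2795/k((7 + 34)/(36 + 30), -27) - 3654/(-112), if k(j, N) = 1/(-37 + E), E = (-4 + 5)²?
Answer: -804699/8 ≈ -1.0059e+5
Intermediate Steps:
E = 1 (E = 1² = 1)
k(j, N) = -1/36 (k(j, N) = 1/(-37 + 1) = 1/(-36) = -1/36)
2795/k((7 + 34)/(36 + 30), -27) - 3654/(-112) = 2795/(-1/36) - 3654/(-112) = 2795*(-36) - 3654*(-1/112) = -100620 + 261/8 = -804699/8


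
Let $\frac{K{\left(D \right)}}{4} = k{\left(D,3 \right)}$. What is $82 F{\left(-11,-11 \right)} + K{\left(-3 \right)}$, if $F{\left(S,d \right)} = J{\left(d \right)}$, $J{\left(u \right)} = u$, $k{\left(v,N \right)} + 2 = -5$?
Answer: $-930$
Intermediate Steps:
$k{\left(v,N \right)} = -7$ ($k{\left(v,N \right)} = -2 - 5 = -7$)
$K{\left(D \right)} = -28$ ($K{\left(D \right)} = 4 \left(-7\right) = -28$)
$F{\left(S,d \right)} = d$
$82 F{\left(-11,-11 \right)} + K{\left(-3 \right)} = 82 \left(-11\right) - 28 = -902 - 28 = -930$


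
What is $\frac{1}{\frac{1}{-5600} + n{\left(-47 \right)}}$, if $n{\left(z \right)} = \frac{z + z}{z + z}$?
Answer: $\frac{5600}{5599} \approx 1.0002$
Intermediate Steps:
$n{\left(z \right)} = 1$ ($n{\left(z \right)} = \frac{2 z}{2 z} = 2 z \frac{1}{2 z} = 1$)
$\frac{1}{\frac{1}{-5600} + n{\left(-47 \right)}} = \frac{1}{\frac{1}{-5600} + 1} = \frac{1}{- \frac{1}{5600} + 1} = \frac{1}{\frac{5599}{5600}} = \frac{5600}{5599}$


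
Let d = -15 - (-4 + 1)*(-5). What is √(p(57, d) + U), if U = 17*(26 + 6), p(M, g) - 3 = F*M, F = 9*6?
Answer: 5*√145 ≈ 60.208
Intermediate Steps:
F = 54
d = -30 (d = -15 - (-3)*(-5) = -15 - 1*15 = -15 - 15 = -30)
p(M, g) = 3 + 54*M
U = 544 (U = 17*32 = 544)
√(p(57, d) + U) = √((3 + 54*57) + 544) = √((3 + 3078) + 544) = √(3081 + 544) = √3625 = 5*√145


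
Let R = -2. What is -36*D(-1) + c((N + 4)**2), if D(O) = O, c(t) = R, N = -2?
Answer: 34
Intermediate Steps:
c(t) = -2
-36*D(-1) + c((N + 4)**2) = -36*(-1) - 2 = 36 - 2 = 34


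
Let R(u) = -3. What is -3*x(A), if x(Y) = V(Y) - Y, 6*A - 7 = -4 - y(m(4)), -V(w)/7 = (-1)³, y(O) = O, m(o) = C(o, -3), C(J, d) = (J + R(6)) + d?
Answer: -37/2 ≈ -18.500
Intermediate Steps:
C(J, d) = -3 + J + d (C(J, d) = (J - 3) + d = (-3 + J) + d = -3 + J + d)
m(o) = -6 + o (m(o) = -3 + o - 3 = -6 + o)
V(w) = 7 (V(w) = -7*(-1)³ = -7*(-1) = 7)
A = ⅚ (A = 7/6 + (-4 - (-6 + 4))/6 = 7/6 + (-4 - 1*(-2))/6 = 7/6 + (-4 + 2)/6 = 7/6 + (⅙)*(-2) = 7/6 - ⅓ = ⅚ ≈ 0.83333)
x(Y) = 7 - Y
-3*x(A) = -3*(7 - 1*⅚) = -3*(7 - ⅚) = -3*37/6 = -37/2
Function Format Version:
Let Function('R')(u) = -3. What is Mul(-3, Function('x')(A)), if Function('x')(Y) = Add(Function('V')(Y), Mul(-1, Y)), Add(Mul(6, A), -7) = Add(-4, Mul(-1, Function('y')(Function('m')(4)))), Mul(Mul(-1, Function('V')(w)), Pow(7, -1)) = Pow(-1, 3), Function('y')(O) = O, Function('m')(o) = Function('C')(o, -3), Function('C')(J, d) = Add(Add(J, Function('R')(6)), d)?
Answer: Rational(-37, 2) ≈ -18.500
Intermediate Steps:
Function('C')(J, d) = Add(-3, J, d) (Function('C')(J, d) = Add(Add(J, -3), d) = Add(Add(-3, J), d) = Add(-3, J, d))
Function('m')(o) = Add(-6, o) (Function('m')(o) = Add(-3, o, -3) = Add(-6, o))
Function('V')(w) = 7 (Function('V')(w) = Mul(-7, Pow(-1, 3)) = Mul(-7, -1) = 7)
A = Rational(5, 6) (A = Add(Rational(7, 6), Mul(Rational(1, 6), Add(-4, Mul(-1, Add(-6, 4))))) = Add(Rational(7, 6), Mul(Rational(1, 6), Add(-4, Mul(-1, -2)))) = Add(Rational(7, 6), Mul(Rational(1, 6), Add(-4, 2))) = Add(Rational(7, 6), Mul(Rational(1, 6), -2)) = Add(Rational(7, 6), Rational(-1, 3)) = Rational(5, 6) ≈ 0.83333)
Function('x')(Y) = Add(7, Mul(-1, Y))
Mul(-3, Function('x')(A)) = Mul(-3, Add(7, Mul(-1, Rational(5, 6)))) = Mul(-3, Add(7, Rational(-5, 6))) = Mul(-3, Rational(37, 6)) = Rational(-37, 2)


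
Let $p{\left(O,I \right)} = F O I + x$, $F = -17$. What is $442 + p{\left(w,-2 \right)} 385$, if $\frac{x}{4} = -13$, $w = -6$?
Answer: $-98118$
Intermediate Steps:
$x = -52$ ($x = 4 \left(-13\right) = -52$)
$p{\left(O,I \right)} = -52 - 17 I O$ ($p{\left(O,I \right)} = - 17 O I - 52 = - 17 I O - 52 = -52 - 17 I O$)
$442 + p{\left(w,-2 \right)} 385 = 442 + \left(-52 - \left(-34\right) \left(-6\right)\right) 385 = 442 + \left(-52 - 204\right) 385 = 442 - 98560 = -98118$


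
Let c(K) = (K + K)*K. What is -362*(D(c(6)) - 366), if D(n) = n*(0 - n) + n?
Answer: 1983036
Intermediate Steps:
c(K) = 2*K² (c(K) = (2*K)*K = 2*K²)
D(n) = n - n² (D(n) = n*(-n) + n = -n² + n = n - n²)
-362*(D(c(6)) - 366) = -362*((2*6²)*(1 - 2*6²) - 366) = -362*((2*36)*(1 - 2*36) - 366) = -362*(72*(1 - 1*72) - 366) = -362*(72*(1 - 72) - 366) = -362*(72*(-71) - 366) = -362*(-5112 - 366) = -362*(-5478) = 1983036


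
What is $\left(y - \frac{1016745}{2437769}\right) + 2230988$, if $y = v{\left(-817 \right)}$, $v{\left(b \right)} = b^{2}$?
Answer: $\frac{7065816361068}{2437769} \approx 2.8985 \cdot 10^{6}$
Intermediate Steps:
$y = 667489$ ($y = \left(-817\right)^{2} = 667489$)
$\left(y - \frac{1016745}{2437769}\right) + 2230988 = \left(667489 - \frac{1016745}{2437769}\right) + 2230988 = \frac{1627182975296}{2437769} + 2230988 = \frac{7065816361068}{2437769}$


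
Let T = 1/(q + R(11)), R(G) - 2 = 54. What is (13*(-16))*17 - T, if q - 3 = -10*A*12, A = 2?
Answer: -640015/181 ≈ -3536.0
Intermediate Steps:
R(G) = 56 (R(G) = 2 + 54 = 56)
q = -237 (q = 3 - 10*2*12 = 3 - 20*12 = 3 - 240 = -237)
T = -1/181 (T = 1/(-237 + 56) = 1/(-181) = -1/181 ≈ -0.0055249)
(13*(-16))*17 - T = (13*(-16))*17 - 1*(-1/181) = -208*17 + 1/181 = -3536 + 1/181 = -640015/181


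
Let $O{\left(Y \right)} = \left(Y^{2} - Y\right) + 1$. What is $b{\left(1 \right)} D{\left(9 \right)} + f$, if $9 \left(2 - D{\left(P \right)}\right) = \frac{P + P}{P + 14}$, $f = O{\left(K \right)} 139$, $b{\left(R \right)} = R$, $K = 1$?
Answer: $\frac{3241}{23} \approx 140.91$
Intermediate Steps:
$O{\left(Y \right)} = 1 + Y^{2} - Y$
$f = 139$ ($f = \left(1 + 1^{2} - 1\right) 139 = \left(1 + 1 - 1\right) 139 = 1 \cdot 139 = 139$)
$D{\left(P \right)} = 2 - \frac{2 P}{9 \left(14 + P\right)}$ ($D{\left(P \right)} = 2 - \frac{\left(P + P\right) \frac{1}{P + 14}}{9} = 2 - \frac{2 P \frac{1}{14 + P}}{9} = 2 - \frac{2 P}{9 \left(14 + P\right)}$)
$b{\left(1 \right)} D{\left(9 \right)} + f = 1 \frac{4 \left(63 + 4 \cdot 9\right)}{9 \left(14 + 9\right)} + 139 = 1 \frac{4 \left(63 + 36\right)}{9 \cdot 23} + 139 = 1 \cdot \frac{4}{9} \cdot \frac{1}{23} \cdot 99 + 139 = 1 \cdot \frac{44}{23} + 139 = \frac{44}{23} + 139 = \frac{3241}{23}$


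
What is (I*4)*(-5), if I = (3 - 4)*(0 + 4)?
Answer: 80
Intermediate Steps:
I = -4 (I = -1*4 = -4)
(I*4)*(-5) = -4*4*(-5) = -16*(-5) = 80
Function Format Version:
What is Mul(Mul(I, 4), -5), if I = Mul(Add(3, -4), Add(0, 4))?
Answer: 80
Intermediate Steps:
I = -4 (I = Mul(-1, 4) = -4)
Mul(Mul(I, 4), -5) = Mul(Mul(-4, 4), -5) = Mul(-16, -5) = 80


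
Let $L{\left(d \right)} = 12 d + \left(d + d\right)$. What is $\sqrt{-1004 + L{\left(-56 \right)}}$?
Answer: $2 i \sqrt{447} \approx 42.285 i$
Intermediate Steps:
$L{\left(d \right)} = 14 d$ ($L{\left(d \right)} = 12 d + 2 d = 14 d$)
$\sqrt{-1004 + L{\left(-56 \right)}} = \sqrt{-1004 + 14 \left(-56\right)} = \sqrt{-1004 - 784} = \sqrt{-1788} = 2 i \sqrt{447}$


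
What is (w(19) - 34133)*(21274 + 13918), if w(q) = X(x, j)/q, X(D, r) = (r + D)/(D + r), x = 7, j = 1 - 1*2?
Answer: -22822926992/19 ≈ -1.2012e+9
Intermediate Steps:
j = -1 (j = 1 - 2 = -1)
X(D, r) = 1 (X(D, r) = (D + r)/(D + r) = 1)
w(q) = 1/q
(w(19) - 34133)*(21274 + 13918) = (1/19 - 34133)*(21274 + 13918) = (1/19 - 34133)*35192 = -648526/19*35192 = -22822926992/19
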